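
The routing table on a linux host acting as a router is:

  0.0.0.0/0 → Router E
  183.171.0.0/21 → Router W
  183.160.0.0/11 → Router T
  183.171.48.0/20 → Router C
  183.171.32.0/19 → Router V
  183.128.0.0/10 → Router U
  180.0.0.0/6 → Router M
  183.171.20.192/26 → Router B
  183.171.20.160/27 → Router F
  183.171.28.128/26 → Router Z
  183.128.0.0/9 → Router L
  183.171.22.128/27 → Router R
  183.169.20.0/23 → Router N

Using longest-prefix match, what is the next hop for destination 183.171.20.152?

Router T

Routes whose prefix contains 183.171.20.152:
  0.0.0.0/0 (default, matches everything) -> Router E
  180.0.0.0/6 (180.0.0.0 - 183.255.255.255) -> Router M
  183.128.0.0/9 (183.128.0.0 - 183.255.255.255) -> Router L
  183.128.0.0/10 (183.128.0.0 - 183.191.255.255) -> Router U
  183.160.0.0/11 (183.160.0.0 - 183.191.255.255) -> Router T
More-specific entries that do NOT match:
  183.171.20.160/27 (183.171.20.160 - 183.171.20.191) does not contain 183.171.20.152
  183.171.22.128/27 (183.171.22.128 - 183.171.22.159) does not contain 183.171.20.152
  183.171.20.192/26 (183.171.20.192 - 183.171.20.255) does not contain 183.171.20.152
  183.171.28.128/26 (183.171.28.128 - 183.171.28.191) does not contain 183.171.20.152
  183.169.20.0/23 (183.169.20.0 - 183.169.21.255) does not contain 183.171.20.152
  183.171.0.0/21 (183.171.0.0 - 183.171.7.255) does not contain 183.171.20.152
  183.171.48.0/20 (183.171.48.0 - 183.171.63.255) does not contain 183.171.20.152
  183.171.32.0/19 (183.171.32.0 - 183.171.63.255) does not contain 183.171.20.152
Longest matching prefix is /11 -> next hop Router T.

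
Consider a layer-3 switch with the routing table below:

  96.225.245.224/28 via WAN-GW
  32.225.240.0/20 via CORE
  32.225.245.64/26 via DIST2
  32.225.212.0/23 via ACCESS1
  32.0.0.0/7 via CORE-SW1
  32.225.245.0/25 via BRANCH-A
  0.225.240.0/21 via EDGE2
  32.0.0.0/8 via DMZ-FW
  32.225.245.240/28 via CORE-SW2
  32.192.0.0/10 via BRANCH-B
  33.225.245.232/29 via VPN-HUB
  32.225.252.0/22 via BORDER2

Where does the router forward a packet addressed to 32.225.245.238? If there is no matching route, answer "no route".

Routes whose prefix contains 32.225.245.238:
  32.0.0.0/7 (32.0.0.0 - 33.255.255.255) -> CORE-SW1
  32.0.0.0/8 (32.0.0.0 - 32.255.255.255) -> DMZ-FW
  32.192.0.0/10 (32.192.0.0 - 32.255.255.255) -> BRANCH-B
  32.225.240.0/20 (32.225.240.0 - 32.225.255.255) -> CORE
More-specific entries that do NOT match:
  33.225.245.232/29 (33.225.245.232 - 33.225.245.239) does not contain 32.225.245.238
  96.225.245.224/28 (96.225.245.224 - 96.225.245.239) does not contain 32.225.245.238
  32.225.245.240/28 (32.225.245.240 - 32.225.245.255) does not contain 32.225.245.238
  32.225.245.64/26 (32.225.245.64 - 32.225.245.127) does not contain 32.225.245.238
  32.225.245.0/25 (32.225.245.0 - 32.225.245.127) does not contain 32.225.245.238
  32.225.212.0/23 (32.225.212.0 - 32.225.213.255) does not contain 32.225.245.238
  32.225.252.0/22 (32.225.252.0 - 32.225.255.255) does not contain 32.225.245.238
  0.225.240.0/21 (0.225.240.0 - 0.225.247.255) does not contain 32.225.245.238
Longest matching prefix is /20 -> next hop CORE.

CORE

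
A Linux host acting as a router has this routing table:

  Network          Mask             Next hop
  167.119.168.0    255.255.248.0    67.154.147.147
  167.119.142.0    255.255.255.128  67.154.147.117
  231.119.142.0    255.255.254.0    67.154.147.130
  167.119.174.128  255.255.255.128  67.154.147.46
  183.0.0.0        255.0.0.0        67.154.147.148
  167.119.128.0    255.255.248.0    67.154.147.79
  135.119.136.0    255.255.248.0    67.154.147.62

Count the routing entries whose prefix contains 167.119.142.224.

No listed prefix contains 167.119.142.224.
Total matching entries: 0.

0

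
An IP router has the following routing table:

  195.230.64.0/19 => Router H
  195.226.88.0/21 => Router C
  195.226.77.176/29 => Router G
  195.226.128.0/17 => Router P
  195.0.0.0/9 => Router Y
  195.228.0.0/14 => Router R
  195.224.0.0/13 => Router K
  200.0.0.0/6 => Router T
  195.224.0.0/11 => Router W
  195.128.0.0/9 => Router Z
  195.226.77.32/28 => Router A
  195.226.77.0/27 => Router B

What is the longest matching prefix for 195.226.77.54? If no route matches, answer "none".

Entries matching 195.226.77.54:
  195.128.0.0/9 (195.128.0.0 - 195.255.255.255)
  195.224.0.0/11 (195.224.0.0 - 195.255.255.255)
  195.224.0.0/13 (195.224.0.0 - 195.231.255.255)
Most specific is 195.224.0.0/13.

195.224.0.0/13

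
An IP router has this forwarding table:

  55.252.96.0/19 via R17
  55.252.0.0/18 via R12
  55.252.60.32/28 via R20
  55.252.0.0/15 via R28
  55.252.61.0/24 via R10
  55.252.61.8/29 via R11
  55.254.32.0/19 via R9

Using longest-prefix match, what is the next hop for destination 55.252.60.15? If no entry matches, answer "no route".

R12

Routes whose prefix contains 55.252.60.15:
  55.252.0.0/15 (55.252.0.0 - 55.253.255.255) -> R28
  55.252.0.0/18 (55.252.0.0 - 55.252.63.255) -> R12
More-specific entries that do NOT match:
  55.252.61.8/29 (55.252.61.8 - 55.252.61.15) does not contain 55.252.60.15
  55.252.60.32/28 (55.252.60.32 - 55.252.60.47) does not contain 55.252.60.15
  55.252.61.0/24 (55.252.61.0 - 55.252.61.255) does not contain 55.252.60.15
  55.252.96.0/19 (55.252.96.0 - 55.252.127.255) does not contain 55.252.60.15
  55.254.32.0/19 (55.254.32.0 - 55.254.63.255) does not contain 55.252.60.15
Longest matching prefix is /18 -> next hop R12.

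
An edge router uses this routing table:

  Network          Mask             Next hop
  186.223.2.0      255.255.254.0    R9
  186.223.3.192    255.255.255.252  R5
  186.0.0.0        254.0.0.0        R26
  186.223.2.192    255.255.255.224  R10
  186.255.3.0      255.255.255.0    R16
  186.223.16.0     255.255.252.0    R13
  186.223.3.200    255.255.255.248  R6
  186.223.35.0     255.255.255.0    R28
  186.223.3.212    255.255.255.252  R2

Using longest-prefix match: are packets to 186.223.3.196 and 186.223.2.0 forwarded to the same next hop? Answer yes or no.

186.223.3.196: longest match 186.223.2.0/23 -> R9
186.223.2.0: longest match 186.223.2.0/23 -> R9

yes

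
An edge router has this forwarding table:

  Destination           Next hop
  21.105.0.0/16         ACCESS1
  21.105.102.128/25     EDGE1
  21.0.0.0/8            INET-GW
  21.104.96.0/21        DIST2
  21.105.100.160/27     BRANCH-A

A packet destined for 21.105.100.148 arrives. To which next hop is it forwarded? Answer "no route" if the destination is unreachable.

ACCESS1

Routes whose prefix contains 21.105.100.148:
  21.0.0.0/8 (21.0.0.0 - 21.255.255.255) -> INET-GW
  21.105.0.0/16 (21.105.0.0 - 21.105.255.255) -> ACCESS1
More-specific entries that do NOT match:
  21.105.100.160/27 (21.105.100.160 - 21.105.100.191) does not contain 21.105.100.148
  21.105.102.128/25 (21.105.102.128 - 21.105.102.255) does not contain 21.105.100.148
  21.104.96.0/21 (21.104.96.0 - 21.104.103.255) does not contain 21.105.100.148
Longest matching prefix is /16 -> next hop ACCESS1.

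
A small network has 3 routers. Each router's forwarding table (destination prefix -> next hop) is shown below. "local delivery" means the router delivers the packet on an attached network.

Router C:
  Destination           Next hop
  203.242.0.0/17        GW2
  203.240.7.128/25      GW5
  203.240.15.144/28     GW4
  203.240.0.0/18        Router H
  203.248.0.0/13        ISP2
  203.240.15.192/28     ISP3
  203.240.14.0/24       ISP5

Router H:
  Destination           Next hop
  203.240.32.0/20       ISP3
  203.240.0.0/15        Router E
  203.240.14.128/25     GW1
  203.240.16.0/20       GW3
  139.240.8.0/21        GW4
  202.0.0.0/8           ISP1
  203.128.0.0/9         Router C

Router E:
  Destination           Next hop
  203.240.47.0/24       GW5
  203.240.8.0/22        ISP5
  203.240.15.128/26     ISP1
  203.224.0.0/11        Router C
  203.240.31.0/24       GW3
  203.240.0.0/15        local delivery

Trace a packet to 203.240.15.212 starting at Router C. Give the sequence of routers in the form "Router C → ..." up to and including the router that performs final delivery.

At Router C: longest match for 203.240.15.212 is 203.240.0.0/18 -> Router H
At Router H: longest match for 203.240.15.212 is 203.240.0.0/15 -> Router E
At Router E: longest match for 203.240.15.212 is 203.240.0.0/15 -> local delivery

Router C → Router H → Router E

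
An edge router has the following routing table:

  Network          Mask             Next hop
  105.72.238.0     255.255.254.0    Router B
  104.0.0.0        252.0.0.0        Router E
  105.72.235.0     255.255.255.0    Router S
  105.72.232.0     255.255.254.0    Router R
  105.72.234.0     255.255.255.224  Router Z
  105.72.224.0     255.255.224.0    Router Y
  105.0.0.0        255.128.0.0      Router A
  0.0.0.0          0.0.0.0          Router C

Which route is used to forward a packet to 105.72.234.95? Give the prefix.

105.72.224.0/19

Entries matching 105.72.234.95:
  0.0.0.0/0 (default, matches everything)
  104.0.0.0/6 (104.0.0.0 - 107.255.255.255)
  105.0.0.0/9 (105.0.0.0 - 105.127.255.255)
  105.72.224.0/19 (105.72.224.0 - 105.72.255.255)
Most specific is 105.72.224.0/19.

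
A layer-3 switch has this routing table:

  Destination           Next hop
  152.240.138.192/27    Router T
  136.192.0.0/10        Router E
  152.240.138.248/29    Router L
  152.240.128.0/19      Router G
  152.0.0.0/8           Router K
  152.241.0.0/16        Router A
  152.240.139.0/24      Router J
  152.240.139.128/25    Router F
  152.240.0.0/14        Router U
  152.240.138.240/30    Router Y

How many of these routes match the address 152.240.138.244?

3

Prefixes containing 152.240.138.244:
  152.0.0.0/8 (152.0.0.0 - 152.255.255.255)
  152.240.0.0/14 (152.240.0.0 - 152.243.255.255)
  152.240.128.0/19 (152.240.128.0 - 152.240.159.255)
Total matching entries: 3.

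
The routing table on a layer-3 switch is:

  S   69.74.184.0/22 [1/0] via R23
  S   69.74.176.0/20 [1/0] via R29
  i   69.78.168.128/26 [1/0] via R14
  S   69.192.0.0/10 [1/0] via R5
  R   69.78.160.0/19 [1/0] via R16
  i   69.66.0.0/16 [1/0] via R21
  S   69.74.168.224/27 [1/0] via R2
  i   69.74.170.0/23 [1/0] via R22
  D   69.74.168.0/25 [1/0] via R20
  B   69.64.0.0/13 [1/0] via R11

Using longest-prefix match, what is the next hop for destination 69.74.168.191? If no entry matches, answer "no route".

No entry's prefix contains 69.74.168.191; there is no default route.

no route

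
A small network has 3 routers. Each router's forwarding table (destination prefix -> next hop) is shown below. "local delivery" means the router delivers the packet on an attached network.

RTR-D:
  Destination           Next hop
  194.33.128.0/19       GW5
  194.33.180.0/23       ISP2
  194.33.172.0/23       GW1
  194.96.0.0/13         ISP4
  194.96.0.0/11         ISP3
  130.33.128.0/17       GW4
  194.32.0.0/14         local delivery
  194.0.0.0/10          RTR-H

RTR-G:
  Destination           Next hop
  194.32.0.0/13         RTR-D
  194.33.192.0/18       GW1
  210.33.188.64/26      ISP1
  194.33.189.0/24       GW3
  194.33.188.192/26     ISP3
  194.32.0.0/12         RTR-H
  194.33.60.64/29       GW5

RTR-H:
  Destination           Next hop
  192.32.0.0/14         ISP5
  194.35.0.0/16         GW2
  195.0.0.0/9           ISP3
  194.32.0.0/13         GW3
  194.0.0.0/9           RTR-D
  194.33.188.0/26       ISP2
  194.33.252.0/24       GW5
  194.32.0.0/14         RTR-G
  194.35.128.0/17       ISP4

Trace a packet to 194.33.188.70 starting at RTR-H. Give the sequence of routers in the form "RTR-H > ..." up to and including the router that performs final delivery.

At RTR-H: longest match for 194.33.188.70 is 194.32.0.0/14 -> RTR-G
At RTR-G: longest match for 194.33.188.70 is 194.32.0.0/13 -> RTR-D
At RTR-D: longest match for 194.33.188.70 is 194.32.0.0/14 -> local delivery

RTR-H > RTR-G > RTR-D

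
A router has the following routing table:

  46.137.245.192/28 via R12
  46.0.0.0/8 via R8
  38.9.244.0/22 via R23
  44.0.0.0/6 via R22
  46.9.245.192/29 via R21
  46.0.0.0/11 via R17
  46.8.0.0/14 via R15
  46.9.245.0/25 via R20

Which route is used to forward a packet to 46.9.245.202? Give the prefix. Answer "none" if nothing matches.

46.8.0.0/14

Entries matching 46.9.245.202:
  44.0.0.0/6 (44.0.0.0 - 47.255.255.255)
  46.0.0.0/8 (46.0.0.0 - 46.255.255.255)
  46.0.0.0/11 (46.0.0.0 - 46.31.255.255)
  46.8.0.0/14 (46.8.0.0 - 46.11.255.255)
Most specific is 46.8.0.0/14.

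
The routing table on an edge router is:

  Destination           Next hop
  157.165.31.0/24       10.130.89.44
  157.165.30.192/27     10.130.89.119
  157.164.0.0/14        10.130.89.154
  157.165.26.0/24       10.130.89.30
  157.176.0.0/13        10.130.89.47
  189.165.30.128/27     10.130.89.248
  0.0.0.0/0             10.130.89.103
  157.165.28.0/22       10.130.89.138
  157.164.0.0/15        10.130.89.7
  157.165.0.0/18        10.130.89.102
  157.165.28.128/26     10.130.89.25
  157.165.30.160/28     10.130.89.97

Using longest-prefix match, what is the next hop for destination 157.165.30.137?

Routes whose prefix contains 157.165.30.137:
  0.0.0.0/0 (default, matches everything) -> 10.130.89.103
  157.164.0.0/14 (157.164.0.0 - 157.167.255.255) -> 10.130.89.154
  157.164.0.0/15 (157.164.0.0 - 157.165.255.255) -> 10.130.89.7
  157.165.0.0/18 (157.165.0.0 - 157.165.63.255) -> 10.130.89.102
  157.165.28.0/22 (157.165.28.0 - 157.165.31.255) -> 10.130.89.138
More-specific entries that do NOT match:
  157.165.30.160/28 (157.165.30.160 - 157.165.30.175) does not contain 157.165.30.137
  157.165.30.192/27 (157.165.30.192 - 157.165.30.223) does not contain 157.165.30.137
  189.165.30.128/27 (189.165.30.128 - 189.165.30.159) does not contain 157.165.30.137
  157.165.28.128/26 (157.165.28.128 - 157.165.28.191) does not contain 157.165.30.137
  157.165.31.0/24 (157.165.31.0 - 157.165.31.255) does not contain 157.165.30.137
  157.165.26.0/24 (157.165.26.0 - 157.165.26.255) does not contain 157.165.30.137
Longest matching prefix is /22 -> next hop 10.130.89.138.

10.130.89.138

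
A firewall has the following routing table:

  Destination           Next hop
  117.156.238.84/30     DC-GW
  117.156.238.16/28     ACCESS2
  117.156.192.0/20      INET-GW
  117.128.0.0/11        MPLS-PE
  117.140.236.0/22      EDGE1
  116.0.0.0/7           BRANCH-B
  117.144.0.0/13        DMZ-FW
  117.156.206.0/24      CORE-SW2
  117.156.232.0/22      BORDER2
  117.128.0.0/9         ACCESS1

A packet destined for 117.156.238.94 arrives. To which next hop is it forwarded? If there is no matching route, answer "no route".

MPLS-PE

Routes whose prefix contains 117.156.238.94:
  116.0.0.0/7 (116.0.0.0 - 117.255.255.255) -> BRANCH-B
  117.128.0.0/9 (117.128.0.0 - 117.255.255.255) -> ACCESS1
  117.128.0.0/11 (117.128.0.0 - 117.159.255.255) -> MPLS-PE
More-specific entries that do NOT match:
  117.156.238.84/30 (117.156.238.84 - 117.156.238.87) does not contain 117.156.238.94
  117.156.238.16/28 (117.156.238.16 - 117.156.238.31) does not contain 117.156.238.94
  117.156.206.0/24 (117.156.206.0 - 117.156.206.255) does not contain 117.156.238.94
  117.140.236.0/22 (117.140.236.0 - 117.140.239.255) does not contain 117.156.238.94
  117.156.232.0/22 (117.156.232.0 - 117.156.235.255) does not contain 117.156.238.94
  117.156.192.0/20 (117.156.192.0 - 117.156.207.255) does not contain 117.156.238.94
  117.144.0.0/13 (117.144.0.0 - 117.151.255.255) does not contain 117.156.238.94
Longest matching prefix is /11 -> next hop MPLS-PE.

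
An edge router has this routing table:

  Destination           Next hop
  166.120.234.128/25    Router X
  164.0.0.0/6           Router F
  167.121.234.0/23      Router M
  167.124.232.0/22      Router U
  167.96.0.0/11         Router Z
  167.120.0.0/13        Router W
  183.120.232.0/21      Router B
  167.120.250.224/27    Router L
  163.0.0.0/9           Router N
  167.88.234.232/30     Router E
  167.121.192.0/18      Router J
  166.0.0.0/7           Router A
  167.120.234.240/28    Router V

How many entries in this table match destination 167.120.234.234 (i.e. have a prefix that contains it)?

Prefixes containing 167.120.234.234:
  164.0.0.0/6 (164.0.0.0 - 167.255.255.255)
  166.0.0.0/7 (166.0.0.0 - 167.255.255.255)
  167.96.0.0/11 (167.96.0.0 - 167.127.255.255)
  167.120.0.0/13 (167.120.0.0 - 167.127.255.255)
Total matching entries: 4.

4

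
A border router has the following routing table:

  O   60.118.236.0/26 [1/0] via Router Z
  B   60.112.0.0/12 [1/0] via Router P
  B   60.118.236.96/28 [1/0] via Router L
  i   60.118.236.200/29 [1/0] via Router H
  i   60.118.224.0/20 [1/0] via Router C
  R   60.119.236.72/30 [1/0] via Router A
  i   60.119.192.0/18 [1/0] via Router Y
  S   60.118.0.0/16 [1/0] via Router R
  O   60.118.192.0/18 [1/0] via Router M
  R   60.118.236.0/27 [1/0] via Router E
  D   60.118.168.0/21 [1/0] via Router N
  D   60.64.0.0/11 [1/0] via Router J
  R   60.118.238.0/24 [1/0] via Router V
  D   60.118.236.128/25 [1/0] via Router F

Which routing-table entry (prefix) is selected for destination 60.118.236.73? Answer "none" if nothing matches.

Entries matching 60.118.236.73:
  60.112.0.0/12 (60.112.0.0 - 60.127.255.255)
  60.118.0.0/16 (60.118.0.0 - 60.118.255.255)
  60.118.192.0/18 (60.118.192.0 - 60.118.255.255)
  60.118.224.0/20 (60.118.224.0 - 60.118.239.255)
Most specific is 60.118.224.0/20.

60.118.224.0/20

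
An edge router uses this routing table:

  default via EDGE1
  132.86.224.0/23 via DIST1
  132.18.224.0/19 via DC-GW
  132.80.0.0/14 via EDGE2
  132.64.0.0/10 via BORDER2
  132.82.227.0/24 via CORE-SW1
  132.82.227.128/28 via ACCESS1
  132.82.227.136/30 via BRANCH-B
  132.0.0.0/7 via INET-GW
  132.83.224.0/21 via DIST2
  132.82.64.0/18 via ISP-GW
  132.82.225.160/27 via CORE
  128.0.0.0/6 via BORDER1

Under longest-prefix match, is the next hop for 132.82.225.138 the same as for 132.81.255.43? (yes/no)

132.82.225.138: longest match 132.80.0.0/14 -> EDGE2
132.81.255.43: longest match 132.80.0.0/14 -> EDGE2

yes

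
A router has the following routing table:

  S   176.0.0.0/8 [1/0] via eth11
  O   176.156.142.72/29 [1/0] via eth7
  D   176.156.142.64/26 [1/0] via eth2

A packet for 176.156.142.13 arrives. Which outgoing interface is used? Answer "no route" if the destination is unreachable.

Routes whose prefix contains 176.156.142.13:
  176.0.0.0/8 (176.0.0.0 - 176.255.255.255) -> eth11
More-specific entries that do NOT match:
  176.156.142.72/29 (176.156.142.72 - 176.156.142.79) does not contain 176.156.142.13
  176.156.142.64/26 (176.156.142.64 - 176.156.142.127) does not contain 176.156.142.13
Longest matching prefix is /8 -> interface eth11.

eth11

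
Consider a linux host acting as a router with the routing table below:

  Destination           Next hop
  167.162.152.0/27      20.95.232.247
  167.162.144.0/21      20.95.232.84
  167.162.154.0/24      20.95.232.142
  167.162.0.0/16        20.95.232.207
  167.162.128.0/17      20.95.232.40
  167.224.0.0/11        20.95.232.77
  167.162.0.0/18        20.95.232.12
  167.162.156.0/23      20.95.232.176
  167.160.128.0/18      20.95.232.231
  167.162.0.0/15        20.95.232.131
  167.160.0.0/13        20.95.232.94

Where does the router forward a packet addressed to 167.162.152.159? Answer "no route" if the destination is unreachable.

20.95.232.40

Routes whose prefix contains 167.162.152.159:
  167.160.0.0/13 (167.160.0.0 - 167.167.255.255) -> 20.95.232.94
  167.162.0.0/15 (167.162.0.0 - 167.163.255.255) -> 20.95.232.131
  167.162.0.0/16 (167.162.0.0 - 167.162.255.255) -> 20.95.232.207
  167.162.128.0/17 (167.162.128.0 - 167.162.255.255) -> 20.95.232.40
More-specific entries that do NOT match:
  167.162.152.0/27 (167.162.152.0 - 167.162.152.31) does not contain 167.162.152.159
  167.162.154.0/24 (167.162.154.0 - 167.162.154.255) does not contain 167.162.152.159
  167.162.156.0/23 (167.162.156.0 - 167.162.157.255) does not contain 167.162.152.159
  167.162.144.0/21 (167.162.144.0 - 167.162.151.255) does not contain 167.162.152.159
  167.162.0.0/18 (167.162.0.0 - 167.162.63.255) does not contain 167.162.152.159
  167.160.128.0/18 (167.160.128.0 - 167.160.191.255) does not contain 167.162.152.159
Longest matching prefix is /17 -> next hop 20.95.232.40.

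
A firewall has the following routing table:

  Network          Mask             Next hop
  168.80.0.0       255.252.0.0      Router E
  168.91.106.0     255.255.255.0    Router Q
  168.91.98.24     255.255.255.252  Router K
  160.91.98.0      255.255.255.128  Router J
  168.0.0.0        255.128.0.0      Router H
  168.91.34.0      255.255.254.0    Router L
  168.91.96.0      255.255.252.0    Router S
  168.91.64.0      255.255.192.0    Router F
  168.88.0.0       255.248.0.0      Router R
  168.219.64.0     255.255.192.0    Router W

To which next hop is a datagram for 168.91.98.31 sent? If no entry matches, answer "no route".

Routes whose prefix contains 168.91.98.31:
  168.0.0.0/9 (168.0.0.0 - 168.127.255.255) -> Router H
  168.88.0.0/13 (168.88.0.0 - 168.95.255.255) -> Router R
  168.91.64.0/18 (168.91.64.0 - 168.91.127.255) -> Router F
  168.91.96.0/22 (168.91.96.0 - 168.91.99.255) -> Router S
More-specific entries that do NOT match:
  168.91.98.24/30 (168.91.98.24 - 168.91.98.27) does not contain 168.91.98.31
  160.91.98.0/25 (160.91.98.0 - 160.91.98.127) does not contain 168.91.98.31
  168.91.106.0/24 (168.91.106.0 - 168.91.106.255) does not contain 168.91.98.31
  168.91.34.0/23 (168.91.34.0 - 168.91.35.255) does not contain 168.91.98.31
Longest matching prefix is /22 -> next hop Router S.

Router S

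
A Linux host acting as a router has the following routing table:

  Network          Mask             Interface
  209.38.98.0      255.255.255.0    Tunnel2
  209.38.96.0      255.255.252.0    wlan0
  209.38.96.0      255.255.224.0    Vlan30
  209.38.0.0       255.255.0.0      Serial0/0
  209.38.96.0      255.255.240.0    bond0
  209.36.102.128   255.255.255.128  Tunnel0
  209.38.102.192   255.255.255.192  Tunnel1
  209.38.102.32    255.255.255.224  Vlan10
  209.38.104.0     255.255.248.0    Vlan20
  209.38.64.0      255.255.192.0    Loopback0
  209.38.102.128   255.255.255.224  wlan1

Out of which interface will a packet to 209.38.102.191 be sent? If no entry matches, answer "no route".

bond0

Routes whose prefix contains 209.38.102.191:
  209.38.0.0/16 (209.38.0.0 - 209.38.255.255) -> Serial0/0
  209.38.64.0/18 (209.38.64.0 - 209.38.127.255) -> Loopback0
  209.38.96.0/19 (209.38.96.0 - 209.38.127.255) -> Vlan30
  209.38.96.0/20 (209.38.96.0 - 209.38.111.255) -> bond0
More-specific entries that do NOT match:
  209.38.102.32/27 (209.38.102.32 - 209.38.102.63) does not contain 209.38.102.191
  209.38.102.128/27 (209.38.102.128 - 209.38.102.159) does not contain 209.38.102.191
  209.38.102.192/26 (209.38.102.192 - 209.38.102.255) does not contain 209.38.102.191
  209.36.102.128/25 (209.36.102.128 - 209.36.102.255) does not contain 209.38.102.191
  209.38.98.0/24 (209.38.98.0 - 209.38.98.255) does not contain 209.38.102.191
  209.38.96.0/22 (209.38.96.0 - 209.38.99.255) does not contain 209.38.102.191
  209.38.104.0/21 (209.38.104.0 - 209.38.111.255) does not contain 209.38.102.191
Longest matching prefix is /20 -> interface bond0.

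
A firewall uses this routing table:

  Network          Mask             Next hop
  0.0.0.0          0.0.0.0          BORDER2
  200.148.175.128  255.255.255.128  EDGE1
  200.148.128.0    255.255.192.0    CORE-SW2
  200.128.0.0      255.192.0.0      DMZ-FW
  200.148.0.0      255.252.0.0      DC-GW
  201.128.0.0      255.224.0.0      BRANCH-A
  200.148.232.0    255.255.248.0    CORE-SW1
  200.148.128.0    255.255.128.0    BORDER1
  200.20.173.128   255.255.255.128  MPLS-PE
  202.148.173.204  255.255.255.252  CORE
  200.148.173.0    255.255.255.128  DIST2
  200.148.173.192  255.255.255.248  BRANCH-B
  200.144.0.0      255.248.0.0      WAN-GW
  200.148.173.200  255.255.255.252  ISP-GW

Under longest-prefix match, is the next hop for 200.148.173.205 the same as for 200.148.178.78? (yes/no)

200.148.173.205: longest match 200.148.128.0/18 -> CORE-SW2
200.148.178.78: longest match 200.148.128.0/18 -> CORE-SW2

yes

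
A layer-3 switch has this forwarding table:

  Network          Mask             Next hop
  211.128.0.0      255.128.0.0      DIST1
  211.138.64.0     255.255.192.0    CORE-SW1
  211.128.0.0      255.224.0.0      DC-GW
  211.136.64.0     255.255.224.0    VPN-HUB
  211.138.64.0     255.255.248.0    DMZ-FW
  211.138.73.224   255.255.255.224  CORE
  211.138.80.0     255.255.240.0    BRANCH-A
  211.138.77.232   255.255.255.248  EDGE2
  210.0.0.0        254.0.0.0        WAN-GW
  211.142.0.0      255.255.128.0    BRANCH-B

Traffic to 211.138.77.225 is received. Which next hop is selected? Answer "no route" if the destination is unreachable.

Routes whose prefix contains 211.138.77.225:
  210.0.0.0/7 (210.0.0.0 - 211.255.255.255) -> WAN-GW
  211.128.0.0/9 (211.128.0.0 - 211.255.255.255) -> DIST1
  211.128.0.0/11 (211.128.0.0 - 211.159.255.255) -> DC-GW
  211.138.64.0/18 (211.138.64.0 - 211.138.127.255) -> CORE-SW1
More-specific entries that do NOT match:
  211.138.77.232/29 (211.138.77.232 - 211.138.77.239) does not contain 211.138.77.225
  211.138.73.224/27 (211.138.73.224 - 211.138.73.255) does not contain 211.138.77.225
  211.138.64.0/21 (211.138.64.0 - 211.138.71.255) does not contain 211.138.77.225
  211.138.80.0/20 (211.138.80.0 - 211.138.95.255) does not contain 211.138.77.225
  211.136.64.0/19 (211.136.64.0 - 211.136.95.255) does not contain 211.138.77.225
Longest matching prefix is /18 -> next hop CORE-SW1.

CORE-SW1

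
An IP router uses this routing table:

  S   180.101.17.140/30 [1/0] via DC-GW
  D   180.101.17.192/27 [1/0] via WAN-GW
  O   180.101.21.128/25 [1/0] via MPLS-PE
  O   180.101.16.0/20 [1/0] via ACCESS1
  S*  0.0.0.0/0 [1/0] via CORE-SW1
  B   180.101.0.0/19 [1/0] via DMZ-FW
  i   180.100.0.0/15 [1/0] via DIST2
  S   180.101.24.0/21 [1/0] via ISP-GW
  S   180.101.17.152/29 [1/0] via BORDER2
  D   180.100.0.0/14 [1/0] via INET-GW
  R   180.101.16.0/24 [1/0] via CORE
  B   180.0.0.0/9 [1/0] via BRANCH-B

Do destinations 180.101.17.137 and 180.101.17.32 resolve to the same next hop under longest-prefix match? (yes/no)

yes

180.101.17.137: longest match 180.101.16.0/20 -> ACCESS1
180.101.17.32: longest match 180.101.16.0/20 -> ACCESS1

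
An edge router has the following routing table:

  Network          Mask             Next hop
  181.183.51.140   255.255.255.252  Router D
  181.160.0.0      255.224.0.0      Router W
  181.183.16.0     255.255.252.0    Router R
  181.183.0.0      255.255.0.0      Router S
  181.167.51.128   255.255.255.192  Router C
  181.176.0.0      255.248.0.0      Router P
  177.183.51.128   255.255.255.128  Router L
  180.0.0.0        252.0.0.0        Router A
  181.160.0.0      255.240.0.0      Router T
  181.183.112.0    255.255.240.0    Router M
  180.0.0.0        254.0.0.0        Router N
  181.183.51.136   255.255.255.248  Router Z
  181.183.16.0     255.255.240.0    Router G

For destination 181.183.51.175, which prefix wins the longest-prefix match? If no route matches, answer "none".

Entries matching 181.183.51.175:
  180.0.0.0/6 (180.0.0.0 - 183.255.255.255)
  180.0.0.0/7 (180.0.0.0 - 181.255.255.255)
  181.160.0.0/11 (181.160.0.0 - 181.191.255.255)
  181.176.0.0/13 (181.176.0.0 - 181.183.255.255)
  181.183.0.0/16 (181.183.0.0 - 181.183.255.255)
Most specific is 181.183.0.0/16.

181.183.0.0/16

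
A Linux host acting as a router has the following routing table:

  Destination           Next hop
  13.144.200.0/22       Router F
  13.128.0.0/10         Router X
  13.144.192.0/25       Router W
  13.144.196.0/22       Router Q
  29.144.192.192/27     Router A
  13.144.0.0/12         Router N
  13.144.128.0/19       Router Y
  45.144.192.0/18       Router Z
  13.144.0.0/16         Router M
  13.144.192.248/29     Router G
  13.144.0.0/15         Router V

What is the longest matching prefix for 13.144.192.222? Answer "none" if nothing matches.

13.144.0.0/16

Entries matching 13.144.192.222:
  13.128.0.0/10 (13.128.0.0 - 13.191.255.255)
  13.144.0.0/12 (13.144.0.0 - 13.159.255.255)
  13.144.0.0/15 (13.144.0.0 - 13.145.255.255)
  13.144.0.0/16 (13.144.0.0 - 13.144.255.255)
Most specific is 13.144.0.0/16.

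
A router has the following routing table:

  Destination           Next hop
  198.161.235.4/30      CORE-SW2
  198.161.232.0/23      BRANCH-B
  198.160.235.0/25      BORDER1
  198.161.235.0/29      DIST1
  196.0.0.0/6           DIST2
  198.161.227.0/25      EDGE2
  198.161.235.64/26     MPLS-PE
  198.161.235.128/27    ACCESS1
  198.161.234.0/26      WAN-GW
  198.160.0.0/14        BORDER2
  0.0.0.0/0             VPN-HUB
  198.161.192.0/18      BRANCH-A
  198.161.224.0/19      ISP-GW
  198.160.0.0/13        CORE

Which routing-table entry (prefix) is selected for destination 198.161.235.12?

Entries matching 198.161.235.12:
  0.0.0.0/0 (default, matches everything)
  196.0.0.0/6 (196.0.0.0 - 199.255.255.255)
  198.160.0.0/13 (198.160.0.0 - 198.167.255.255)
  198.160.0.0/14 (198.160.0.0 - 198.163.255.255)
  198.161.192.0/18 (198.161.192.0 - 198.161.255.255)
  198.161.224.0/19 (198.161.224.0 - 198.161.255.255)
Most specific is 198.161.224.0/19.

198.161.224.0/19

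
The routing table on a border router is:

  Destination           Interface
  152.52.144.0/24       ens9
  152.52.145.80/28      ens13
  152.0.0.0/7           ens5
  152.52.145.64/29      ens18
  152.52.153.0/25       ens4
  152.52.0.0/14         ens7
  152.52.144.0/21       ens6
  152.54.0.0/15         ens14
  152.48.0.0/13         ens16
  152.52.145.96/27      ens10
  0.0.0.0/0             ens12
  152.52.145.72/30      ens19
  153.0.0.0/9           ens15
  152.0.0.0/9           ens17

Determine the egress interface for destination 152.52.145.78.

Routes whose prefix contains 152.52.145.78:
  0.0.0.0/0 (default, matches everything) -> ens12
  152.0.0.0/7 (152.0.0.0 - 153.255.255.255) -> ens5
  152.0.0.0/9 (152.0.0.0 - 152.127.255.255) -> ens17
  152.48.0.0/13 (152.48.0.0 - 152.55.255.255) -> ens16
  152.52.0.0/14 (152.52.0.0 - 152.55.255.255) -> ens7
  152.52.144.0/21 (152.52.144.0 - 152.52.151.255) -> ens6
More-specific entries that do NOT match:
  152.52.145.72/30 (152.52.145.72 - 152.52.145.75) does not contain 152.52.145.78
  152.52.145.64/29 (152.52.145.64 - 152.52.145.71) does not contain 152.52.145.78
  152.52.145.80/28 (152.52.145.80 - 152.52.145.95) does not contain 152.52.145.78
  152.52.145.96/27 (152.52.145.96 - 152.52.145.127) does not contain 152.52.145.78
  152.52.153.0/25 (152.52.153.0 - 152.52.153.127) does not contain 152.52.145.78
  152.52.144.0/24 (152.52.144.0 - 152.52.144.255) does not contain 152.52.145.78
Longest matching prefix is /21 -> interface ens6.

ens6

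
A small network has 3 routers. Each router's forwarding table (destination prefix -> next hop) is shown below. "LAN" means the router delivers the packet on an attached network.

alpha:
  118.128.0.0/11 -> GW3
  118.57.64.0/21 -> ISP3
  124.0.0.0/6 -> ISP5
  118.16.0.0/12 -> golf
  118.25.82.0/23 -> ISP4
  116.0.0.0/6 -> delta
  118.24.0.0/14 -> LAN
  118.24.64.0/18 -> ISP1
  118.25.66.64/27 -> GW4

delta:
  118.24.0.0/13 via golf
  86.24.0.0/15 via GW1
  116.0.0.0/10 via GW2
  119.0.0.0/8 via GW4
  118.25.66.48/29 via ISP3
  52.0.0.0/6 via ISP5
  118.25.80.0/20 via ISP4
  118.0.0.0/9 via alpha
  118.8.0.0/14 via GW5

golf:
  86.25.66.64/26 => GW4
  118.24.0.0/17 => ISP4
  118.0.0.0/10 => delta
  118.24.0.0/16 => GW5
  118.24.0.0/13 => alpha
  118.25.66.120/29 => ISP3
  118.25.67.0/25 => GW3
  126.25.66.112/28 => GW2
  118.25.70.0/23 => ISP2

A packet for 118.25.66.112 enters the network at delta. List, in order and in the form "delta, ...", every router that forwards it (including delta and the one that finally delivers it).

At delta: longest match for 118.25.66.112 is 118.24.0.0/13 -> golf
At golf: longest match for 118.25.66.112 is 118.24.0.0/13 -> alpha
At alpha: longest match for 118.25.66.112 is 118.24.0.0/14 -> LAN

delta, golf, alpha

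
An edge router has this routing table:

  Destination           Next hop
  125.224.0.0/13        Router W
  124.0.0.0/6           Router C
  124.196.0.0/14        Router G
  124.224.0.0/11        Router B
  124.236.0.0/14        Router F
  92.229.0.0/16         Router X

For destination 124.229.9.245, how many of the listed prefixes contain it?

2

Prefixes containing 124.229.9.245:
  124.0.0.0/6 (124.0.0.0 - 127.255.255.255)
  124.224.0.0/11 (124.224.0.0 - 124.255.255.255)
Total matching entries: 2.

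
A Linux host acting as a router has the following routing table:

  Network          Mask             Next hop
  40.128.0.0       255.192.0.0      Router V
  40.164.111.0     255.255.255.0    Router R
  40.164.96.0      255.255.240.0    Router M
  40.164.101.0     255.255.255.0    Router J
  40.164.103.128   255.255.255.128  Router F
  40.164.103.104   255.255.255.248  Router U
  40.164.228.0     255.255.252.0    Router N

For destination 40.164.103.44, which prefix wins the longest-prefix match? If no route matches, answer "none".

Entries matching 40.164.103.44:
  40.128.0.0/10 (40.128.0.0 - 40.191.255.255)
  40.164.96.0/20 (40.164.96.0 - 40.164.111.255)
Most specific is 40.164.96.0/20.

40.164.96.0/20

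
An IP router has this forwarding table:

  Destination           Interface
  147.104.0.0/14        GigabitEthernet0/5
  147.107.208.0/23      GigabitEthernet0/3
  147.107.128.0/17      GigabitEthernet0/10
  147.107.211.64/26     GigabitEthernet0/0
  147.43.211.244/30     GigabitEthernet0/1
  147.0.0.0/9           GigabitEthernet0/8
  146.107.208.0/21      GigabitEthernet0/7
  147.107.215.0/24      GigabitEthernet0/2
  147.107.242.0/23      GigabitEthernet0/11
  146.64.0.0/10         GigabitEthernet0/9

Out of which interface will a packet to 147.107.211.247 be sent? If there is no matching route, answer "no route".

Routes whose prefix contains 147.107.211.247:
  147.0.0.0/9 (147.0.0.0 - 147.127.255.255) -> GigabitEthernet0/8
  147.104.0.0/14 (147.104.0.0 - 147.107.255.255) -> GigabitEthernet0/5
  147.107.128.0/17 (147.107.128.0 - 147.107.255.255) -> GigabitEthernet0/10
More-specific entries that do NOT match:
  147.43.211.244/30 (147.43.211.244 - 147.43.211.247) does not contain 147.107.211.247
  147.107.211.64/26 (147.107.211.64 - 147.107.211.127) does not contain 147.107.211.247
  147.107.215.0/24 (147.107.215.0 - 147.107.215.255) does not contain 147.107.211.247
  147.107.208.0/23 (147.107.208.0 - 147.107.209.255) does not contain 147.107.211.247
  147.107.242.0/23 (147.107.242.0 - 147.107.243.255) does not contain 147.107.211.247
  146.107.208.0/21 (146.107.208.0 - 146.107.215.255) does not contain 147.107.211.247
Longest matching prefix is /17 -> interface GigabitEthernet0/10.

GigabitEthernet0/10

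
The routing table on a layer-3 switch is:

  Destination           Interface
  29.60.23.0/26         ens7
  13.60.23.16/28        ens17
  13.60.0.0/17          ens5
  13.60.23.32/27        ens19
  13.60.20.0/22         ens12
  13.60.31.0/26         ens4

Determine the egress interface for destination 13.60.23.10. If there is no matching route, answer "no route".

ens12

Routes whose prefix contains 13.60.23.10:
  13.60.0.0/17 (13.60.0.0 - 13.60.127.255) -> ens5
  13.60.20.0/22 (13.60.20.0 - 13.60.23.255) -> ens12
More-specific entries that do NOT match:
  13.60.23.16/28 (13.60.23.16 - 13.60.23.31) does not contain 13.60.23.10
  13.60.23.32/27 (13.60.23.32 - 13.60.23.63) does not contain 13.60.23.10
  29.60.23.0/26 (29.60.23.0 - 29.60.23.63) does not contain 13.60.23.10
  13.60.31.0/26 (13.60.31.0 - 13.60.31.63) does not contain 13.60.23.10
Longest matching prefix is /22 -> interface ens12.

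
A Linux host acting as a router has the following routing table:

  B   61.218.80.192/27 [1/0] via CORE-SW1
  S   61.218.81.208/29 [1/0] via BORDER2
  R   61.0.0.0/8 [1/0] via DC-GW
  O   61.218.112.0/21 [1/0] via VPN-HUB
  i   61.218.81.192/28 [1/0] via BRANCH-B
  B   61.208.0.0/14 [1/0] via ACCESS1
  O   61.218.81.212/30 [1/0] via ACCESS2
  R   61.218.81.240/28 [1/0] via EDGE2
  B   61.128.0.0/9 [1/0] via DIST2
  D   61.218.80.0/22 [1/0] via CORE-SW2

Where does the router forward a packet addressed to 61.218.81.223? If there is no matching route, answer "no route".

Routes whose prefix contains 61.218.81.223:
  61.0.0.0/8 (61.0.0.0 - 61.255.255.255) -> DC-GW
  61.128.0.0/9 (61.128.0.0 - 61.255.255.255) -> DIST2
  61.218.80.0/22 (61.218.80.0 - 61.218.83.255) -> CORE-SW2
More-specific entries that do NOT match:
  61.218.81.212/30 (61.218.81.212 - 61.218.81.215) does not contain 61.218.81.223
  61.218.81.208/29 (61.218.81.208 - 61.218.81.215) does not contain 61.218.81.223
  61.218.81.192/28 (61.218.81.192 - 61.218.81.207) does not contain 61.218.81.223
  61.218.81.240/28 (61.218.81.240 - 61.218.81.255) does not contain 61.218.81.223
  61.218.80.192/27 (61.218.80.192 - 61.218.80.223) does not contain 61.218.81.223
Longest matching prefix is /22 -> next hop CORE-SW2.

CORE-SW2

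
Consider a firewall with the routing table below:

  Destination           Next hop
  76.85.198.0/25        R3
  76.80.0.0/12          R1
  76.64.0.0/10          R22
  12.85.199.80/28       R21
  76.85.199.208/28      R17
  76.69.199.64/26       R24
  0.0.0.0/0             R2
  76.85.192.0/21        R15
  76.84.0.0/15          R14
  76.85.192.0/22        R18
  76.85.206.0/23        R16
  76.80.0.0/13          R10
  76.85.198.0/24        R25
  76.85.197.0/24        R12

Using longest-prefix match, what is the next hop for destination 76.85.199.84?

Routes whose prefix contains 76.85.199.84:
  0.0.0.0/0 (default, matches everything) -> R2
  76.64.0.0/10 (76.64.0.0 - 76.127.255.255) -> R22
  76.80.0.0/12 (76.80.0.0 - 76.95.255.255) -> R1
  76.80.0.0/13 (76.80.0.0 - 76.87.255.255) -> R10
  76.84.0.0/15 (76.84.0.0 - 76.85.255.255) -> R14
  76.85.192.0/21 (76.85.192.0 - 76.85.199.255) -> R15
More-specific entries that do NOT match:
  12.85.199.80/28 (12.85.199.80 - 12.85.199.95) does not contain 76.85.199.84
  76.85.199.208/28 (76.85.199.208 - 76.85.199.223) does not contain 76.85.199.84
  76.69.199.64/26 (76.69.199.64 - 76.69.199.127) does not contain 76.85.199.84
  76.85.198.0/25 (76.85.198.0 - 76.85.198.127) does not contain 76.85.199.84
  76.85.198.0/24 (76.85.198.0 - 76.85.198.255) does not contain 76.85.199.84
  76.85.197.0/24 (76.85.197.0 - 76.85.197.255) does not contain 76.85.199.84
  76.85.206.0/23 (76.85.206.0 - 76.85.207.255) does not contain 76.85.199.84
  76.85.192.0/22 (76.85.192.0 - 76.85.195.255) does not contain 76.85.199.84
Longest matching prefix is /21 -> next hop R15.

R15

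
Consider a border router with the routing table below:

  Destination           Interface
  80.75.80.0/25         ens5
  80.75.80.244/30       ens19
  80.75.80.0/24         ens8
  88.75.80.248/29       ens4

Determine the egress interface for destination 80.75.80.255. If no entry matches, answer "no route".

ens8

Routes whose prefix contains 80.75.80.255:
  80.75.80.0/24 (80.75.80.0 - 80.75.80.255) -> ens8
More-specific entries that do NOT match:
  80.75.80.244/30 (80.75.80.244 - 80.75.80.247) does not contain 80.75.80.255
  88.75.80.248/29 (88.75.80.248 - 88.75.80.255) does not contain 80.75.80.255
  80.75.80.0/25 (80.75.80.0 - 80.75.80.127) does not contain 80.75.80.255
Longest matching prefix is /24 -> interface ens8.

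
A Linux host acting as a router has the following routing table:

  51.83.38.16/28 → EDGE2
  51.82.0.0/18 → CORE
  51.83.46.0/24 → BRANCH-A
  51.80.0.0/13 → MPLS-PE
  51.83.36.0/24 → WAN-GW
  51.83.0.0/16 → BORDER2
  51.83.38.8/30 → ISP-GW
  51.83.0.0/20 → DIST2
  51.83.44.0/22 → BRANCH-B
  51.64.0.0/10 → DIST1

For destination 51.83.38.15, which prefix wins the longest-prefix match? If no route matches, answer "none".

51.83.0.0/16

Entries matching 51.83.38.15:
  51.64.0.0/10 (51.64.0.0 - 51.127.255.255)
  51.80.0.0/13 (51.80.0.0 - 51.87.255.255)
  51.83.0.0/16 (51.83.0.0 - 51.83.255.255)
Most specific is 51.83.0.0/16.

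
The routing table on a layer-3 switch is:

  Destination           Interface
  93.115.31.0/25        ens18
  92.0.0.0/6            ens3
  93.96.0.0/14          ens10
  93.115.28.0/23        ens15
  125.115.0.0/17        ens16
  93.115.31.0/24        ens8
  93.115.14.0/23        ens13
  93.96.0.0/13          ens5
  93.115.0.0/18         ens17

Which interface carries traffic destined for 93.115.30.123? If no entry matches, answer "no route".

Routes whose prefix contains 93.115.30.123:
  92.0.0.0/6 (92.0.0.0 - 95.255.255.255) -> ens3
  93.115.0.0/18 (93.115.0.0 - 93.115.63.255) -> ens17
More-specific entries that do NOT match:
  93.115.31.0/25 (93.115.31.0 - 93.115.31.127) does not contain 93.115.30.123
  93.115.31.0/24 (93.115.31.0 - 93.115.31.255) does not contain 93.115.30.123
  93.115.28.0/23 (93.115.28.0 - 93.115.29.255) does not contain 93.115.30.123
  93.115.14.0/23 (93.115.14.0 - 93.115.15.255) does not contain 93.115.30.123
Longest matching prefix is /18 -> interface ens17.

ens17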